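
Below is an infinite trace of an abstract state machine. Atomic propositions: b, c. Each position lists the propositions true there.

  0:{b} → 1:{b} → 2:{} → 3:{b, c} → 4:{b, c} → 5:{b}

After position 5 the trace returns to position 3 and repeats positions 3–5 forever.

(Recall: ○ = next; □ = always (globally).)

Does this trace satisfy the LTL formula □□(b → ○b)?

Violated

□(b → ○b) must hold at every position from 0 onward. It fails at position 0, so □□(b → ○b) is false.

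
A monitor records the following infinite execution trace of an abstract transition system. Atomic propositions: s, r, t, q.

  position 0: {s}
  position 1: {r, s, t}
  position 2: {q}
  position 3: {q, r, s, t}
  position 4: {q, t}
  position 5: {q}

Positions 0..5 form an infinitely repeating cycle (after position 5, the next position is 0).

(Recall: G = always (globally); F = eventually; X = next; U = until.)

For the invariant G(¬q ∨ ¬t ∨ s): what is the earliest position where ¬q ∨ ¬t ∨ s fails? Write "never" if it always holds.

Check ¬q ∨ ¬t ∨ s at each position in order: 0 ✓, 1 ✓, 2 ✓, 3 ✓.
At position 4 the labels are {q, t}, so ¬q ∨ ¬t ∨ s is false there. This is the first violation.

4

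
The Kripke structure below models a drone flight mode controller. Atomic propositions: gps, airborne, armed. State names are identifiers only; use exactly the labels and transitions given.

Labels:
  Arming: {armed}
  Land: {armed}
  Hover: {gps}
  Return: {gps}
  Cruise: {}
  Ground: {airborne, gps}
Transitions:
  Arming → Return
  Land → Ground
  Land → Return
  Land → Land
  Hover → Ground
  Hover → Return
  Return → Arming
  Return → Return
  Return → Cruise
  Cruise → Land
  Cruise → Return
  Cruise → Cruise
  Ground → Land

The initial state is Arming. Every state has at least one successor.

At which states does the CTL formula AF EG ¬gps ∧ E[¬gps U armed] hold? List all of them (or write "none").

{Land, Cruise}

States satisfying EG ¬gps: {Land, Cruise}.
States satisfying AF EG ¬gps: {Land, Cruise, Ground}.
States satisfying ¬gps: {Arming, Land, Cruise}.
States satisfying armed: {Arming, Land}.
States satisfying E[¬gps U armed]: {Arming, Land, Cruise}.
States satisfying AF EG ¬gps ∧ E[¬gps U armed]: {Land, Cruise}.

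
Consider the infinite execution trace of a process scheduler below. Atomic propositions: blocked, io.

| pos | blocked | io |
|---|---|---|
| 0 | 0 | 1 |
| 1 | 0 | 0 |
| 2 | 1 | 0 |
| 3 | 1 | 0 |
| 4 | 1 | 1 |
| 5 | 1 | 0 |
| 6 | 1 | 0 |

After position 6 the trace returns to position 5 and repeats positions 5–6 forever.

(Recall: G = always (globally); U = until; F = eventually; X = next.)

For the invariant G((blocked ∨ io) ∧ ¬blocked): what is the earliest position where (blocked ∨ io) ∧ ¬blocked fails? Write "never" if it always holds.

Check (blocked ∨ io) ∧ ¬blocked at each position in order: 0 ✓.
At position 1 the labels are {}, so (blocked ∨ io) ∧ ¬blocked is false there. This is the first violation.

1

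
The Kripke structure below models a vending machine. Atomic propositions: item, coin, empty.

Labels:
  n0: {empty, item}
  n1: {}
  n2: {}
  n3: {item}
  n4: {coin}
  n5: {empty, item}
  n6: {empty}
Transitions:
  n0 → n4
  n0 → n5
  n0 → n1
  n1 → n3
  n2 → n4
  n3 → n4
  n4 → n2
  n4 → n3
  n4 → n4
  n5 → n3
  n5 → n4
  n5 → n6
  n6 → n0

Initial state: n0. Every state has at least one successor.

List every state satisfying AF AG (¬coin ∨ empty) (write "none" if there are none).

States satisfying AG (¬coin ∨ empty): ∅.
States satisfying AF AG (¬coin ∨ empty): ∅.

none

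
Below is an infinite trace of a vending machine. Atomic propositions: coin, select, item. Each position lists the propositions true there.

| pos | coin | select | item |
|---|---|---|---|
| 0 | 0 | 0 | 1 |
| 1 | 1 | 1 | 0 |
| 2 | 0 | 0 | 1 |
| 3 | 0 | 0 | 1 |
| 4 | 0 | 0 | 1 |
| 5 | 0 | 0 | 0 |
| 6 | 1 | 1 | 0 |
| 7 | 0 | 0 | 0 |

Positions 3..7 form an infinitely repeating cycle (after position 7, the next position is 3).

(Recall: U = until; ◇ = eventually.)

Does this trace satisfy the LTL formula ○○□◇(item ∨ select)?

The position after 0 is 1; ○□◇(item ∨ select) is true there.

Satisfied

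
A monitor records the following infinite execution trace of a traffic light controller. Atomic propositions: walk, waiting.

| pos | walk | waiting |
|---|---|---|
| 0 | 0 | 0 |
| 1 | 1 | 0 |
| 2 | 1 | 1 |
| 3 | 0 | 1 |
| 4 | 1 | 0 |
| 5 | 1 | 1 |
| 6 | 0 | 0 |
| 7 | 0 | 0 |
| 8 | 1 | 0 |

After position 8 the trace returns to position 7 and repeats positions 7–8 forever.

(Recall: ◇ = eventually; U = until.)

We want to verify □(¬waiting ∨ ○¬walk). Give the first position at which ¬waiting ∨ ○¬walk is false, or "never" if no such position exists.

3

Check ¬waiting ∨ ○¬walk at each position in order: 0 ✓, 1 ✓, 2 ✓.
At position 3 the labels are {waiting} and the next position 4 has {walk}, so ¬waiting ∨ ○¬walk is false there. This is the first violation.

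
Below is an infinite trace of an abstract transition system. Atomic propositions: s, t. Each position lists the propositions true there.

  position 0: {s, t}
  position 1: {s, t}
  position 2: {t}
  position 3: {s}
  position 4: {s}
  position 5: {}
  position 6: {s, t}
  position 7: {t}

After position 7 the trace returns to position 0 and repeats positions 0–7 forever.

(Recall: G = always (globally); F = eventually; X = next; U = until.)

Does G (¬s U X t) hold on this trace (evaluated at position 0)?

Violated

¬s U X t must hold at every position from 0 onward. It fails at position 2, so G (¬s U X t) is false.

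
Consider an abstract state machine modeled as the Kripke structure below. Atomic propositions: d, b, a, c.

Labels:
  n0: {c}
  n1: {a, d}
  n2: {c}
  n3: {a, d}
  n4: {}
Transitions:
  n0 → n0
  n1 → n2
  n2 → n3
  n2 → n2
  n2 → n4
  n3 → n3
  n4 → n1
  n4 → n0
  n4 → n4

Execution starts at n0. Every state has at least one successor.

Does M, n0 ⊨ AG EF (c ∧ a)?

States satisfying EF (c ∧ a): ∅.
States satisfying AG EF (c ∧ a): ∅.
n0 is reachable from n0 and violates EF (c ∧ a), so AG fails at n0.
n0 ∉ Sat(AG EF (c ∧ a)).

Violated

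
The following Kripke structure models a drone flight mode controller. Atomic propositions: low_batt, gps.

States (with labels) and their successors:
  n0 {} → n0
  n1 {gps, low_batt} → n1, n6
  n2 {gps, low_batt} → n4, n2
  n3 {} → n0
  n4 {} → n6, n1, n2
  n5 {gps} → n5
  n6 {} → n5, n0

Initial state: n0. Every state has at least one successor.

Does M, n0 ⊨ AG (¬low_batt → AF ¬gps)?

Yes

States satisfying ¬low_batt → AF ¬gps: {n0, n1, n2, n3, n4, n6}.
States satisfying AG (¬low_batt → AF ¬gps): {n0, n3}.
Every state reachable from n0 satisfies ¬low_batt → AF ¬gps.
n0 ∈ Sat(AG (¬low_batt → AF ¬gps)).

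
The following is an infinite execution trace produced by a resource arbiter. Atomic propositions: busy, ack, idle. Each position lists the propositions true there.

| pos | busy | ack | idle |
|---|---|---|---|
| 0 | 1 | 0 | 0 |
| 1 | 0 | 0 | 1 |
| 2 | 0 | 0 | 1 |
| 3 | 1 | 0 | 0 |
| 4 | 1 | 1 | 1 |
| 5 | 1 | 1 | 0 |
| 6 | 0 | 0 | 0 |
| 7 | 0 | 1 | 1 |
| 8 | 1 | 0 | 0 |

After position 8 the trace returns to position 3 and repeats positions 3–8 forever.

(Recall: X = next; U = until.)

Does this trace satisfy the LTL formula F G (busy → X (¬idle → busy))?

No

G (busy → X (¬idle → busy)) is false at every position 0..8, so it never becomes true and F G (busy → X (¬idle → busy)) fails.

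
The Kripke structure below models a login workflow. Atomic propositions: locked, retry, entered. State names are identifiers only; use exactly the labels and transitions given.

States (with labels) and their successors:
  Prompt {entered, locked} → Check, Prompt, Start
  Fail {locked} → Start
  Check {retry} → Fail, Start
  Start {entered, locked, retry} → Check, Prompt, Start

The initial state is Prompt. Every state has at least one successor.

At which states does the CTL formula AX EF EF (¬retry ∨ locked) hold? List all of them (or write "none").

{Prompt, Fail, Check, Start}

States satisfying EF EF (¬retry ∨ locked): {Prompt, Fail, Check, Start}.
States satisfying AX EF EF (¬retry ∨ locked): {Prompt, Fail, Check, Start}.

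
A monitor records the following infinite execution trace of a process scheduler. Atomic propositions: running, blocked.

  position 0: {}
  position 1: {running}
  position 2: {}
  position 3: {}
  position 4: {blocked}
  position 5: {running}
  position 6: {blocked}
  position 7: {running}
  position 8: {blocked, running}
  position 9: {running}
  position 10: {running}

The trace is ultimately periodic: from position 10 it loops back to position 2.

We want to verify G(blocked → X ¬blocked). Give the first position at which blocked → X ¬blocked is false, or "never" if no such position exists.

never

blocked → X ¬blocked holds at every position 0..10, and those are all the positions the trace ever visits, so the invariant G(blocked → X ¬blocked) is never violated.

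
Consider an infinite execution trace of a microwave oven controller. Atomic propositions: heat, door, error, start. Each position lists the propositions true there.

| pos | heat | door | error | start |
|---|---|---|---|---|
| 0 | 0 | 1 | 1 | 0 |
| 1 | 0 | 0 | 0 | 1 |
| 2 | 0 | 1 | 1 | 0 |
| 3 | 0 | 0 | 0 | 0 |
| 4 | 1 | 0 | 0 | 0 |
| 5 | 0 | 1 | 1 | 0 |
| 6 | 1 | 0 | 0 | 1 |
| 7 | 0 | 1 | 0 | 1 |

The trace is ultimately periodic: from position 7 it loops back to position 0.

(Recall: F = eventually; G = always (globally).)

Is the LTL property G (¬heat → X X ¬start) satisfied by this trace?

¬heat → X X ¬start must hold at every position from 0 onward. It fails at position 5, so G (¬heat → X X ¬start) is false.
Positions where ¬heat holds: 0, 1, 2, 3, 5, 7.
Check X X ¬start at each: 0→ok, 1→ok, 2→ok, 3→ok, 5→fails, 7→fails.

Violated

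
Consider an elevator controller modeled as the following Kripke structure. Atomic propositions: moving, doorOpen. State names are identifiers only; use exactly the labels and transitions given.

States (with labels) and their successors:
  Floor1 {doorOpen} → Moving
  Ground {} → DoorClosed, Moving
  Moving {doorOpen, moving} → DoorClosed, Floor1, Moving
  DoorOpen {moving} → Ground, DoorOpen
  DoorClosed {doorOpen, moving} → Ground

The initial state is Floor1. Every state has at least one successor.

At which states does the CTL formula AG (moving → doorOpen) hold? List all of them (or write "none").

{Floor1, Ground, Moving, DoorClosed}

States satisfying moving → doorOpen: {Floor1, Ground, Moving, DoorClosed}.
States satisfying AG (moving → doorOpen): {Floor1, Ground, Moving, DoorClosed}.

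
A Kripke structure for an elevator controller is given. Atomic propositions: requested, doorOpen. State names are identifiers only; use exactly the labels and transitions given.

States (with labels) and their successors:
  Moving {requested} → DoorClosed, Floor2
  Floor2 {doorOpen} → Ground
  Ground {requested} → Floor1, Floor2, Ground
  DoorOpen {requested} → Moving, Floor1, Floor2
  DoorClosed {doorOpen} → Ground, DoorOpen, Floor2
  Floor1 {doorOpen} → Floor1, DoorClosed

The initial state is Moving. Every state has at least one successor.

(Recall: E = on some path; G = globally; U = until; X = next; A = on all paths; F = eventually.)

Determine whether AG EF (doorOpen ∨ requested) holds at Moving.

States satisfying EF (doorOpen ∨ requested): {Moving, Floor2, Ground, DoorOpen, DoorClosed, Floor1}.
States satisfying AG EF (doorOpen ∨ requested): {Moving, Floor2, Ground, DoorOpen, DoorClosed, Floor1}.
Every state reachable from Moving satisfies EF (doorOpen ∨ requested).
Moving ∈ Sat(AG EF (doorOpen ∨ requested)).

Holds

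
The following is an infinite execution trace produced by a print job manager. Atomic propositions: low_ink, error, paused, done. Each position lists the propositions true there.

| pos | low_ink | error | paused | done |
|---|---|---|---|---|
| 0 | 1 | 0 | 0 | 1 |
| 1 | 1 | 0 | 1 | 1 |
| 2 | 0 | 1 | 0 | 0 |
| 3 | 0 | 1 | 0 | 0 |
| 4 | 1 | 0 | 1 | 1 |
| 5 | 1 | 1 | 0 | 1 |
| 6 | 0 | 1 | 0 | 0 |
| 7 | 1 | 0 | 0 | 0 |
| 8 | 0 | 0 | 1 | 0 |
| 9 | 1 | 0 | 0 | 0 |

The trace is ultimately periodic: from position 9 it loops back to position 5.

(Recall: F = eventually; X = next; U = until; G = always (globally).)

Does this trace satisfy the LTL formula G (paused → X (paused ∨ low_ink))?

Violated

paused → X (paused ∨ low_ink) must hold at every position from 0 onward. It fails at position 1, so G (paused → X (paused ∨ low_ink)) is false.
Positions where paused holds: 1, 4, 8.
Check X (paused ∨ low_ink) at each: 1→fails, 4→ok, 8→ok.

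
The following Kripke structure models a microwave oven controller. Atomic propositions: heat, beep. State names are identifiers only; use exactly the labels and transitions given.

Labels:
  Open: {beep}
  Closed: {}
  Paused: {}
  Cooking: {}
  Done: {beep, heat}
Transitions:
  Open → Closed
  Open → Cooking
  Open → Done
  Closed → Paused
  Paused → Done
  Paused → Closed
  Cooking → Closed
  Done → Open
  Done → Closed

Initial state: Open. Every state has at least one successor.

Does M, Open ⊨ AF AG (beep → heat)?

Does not hold

States satisfying AG (beep → heat): ∅.
States satisfying AF AG (beep → heat): ∅.
There is a path from Open along which AG (beep → heat) never holds.
Open ∉ Sat(AF AG (beep → heat)).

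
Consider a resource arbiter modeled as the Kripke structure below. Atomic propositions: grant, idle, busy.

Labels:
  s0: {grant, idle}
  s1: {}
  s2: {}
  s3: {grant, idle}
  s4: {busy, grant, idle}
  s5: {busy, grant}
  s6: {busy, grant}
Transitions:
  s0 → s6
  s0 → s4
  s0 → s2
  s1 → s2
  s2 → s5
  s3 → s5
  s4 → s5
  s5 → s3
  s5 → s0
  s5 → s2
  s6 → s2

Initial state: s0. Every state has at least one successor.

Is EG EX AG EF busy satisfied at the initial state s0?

Satisfied

States satisfying EX AG EF busy: {s0, s1, s2, s3, s4, s5, s6}.
States satisfying EG EX AG EF busy: {s0, s1, s2, s3, s4, s5, s6}.
s0 ∈ Sat(EG EX AG EF busy).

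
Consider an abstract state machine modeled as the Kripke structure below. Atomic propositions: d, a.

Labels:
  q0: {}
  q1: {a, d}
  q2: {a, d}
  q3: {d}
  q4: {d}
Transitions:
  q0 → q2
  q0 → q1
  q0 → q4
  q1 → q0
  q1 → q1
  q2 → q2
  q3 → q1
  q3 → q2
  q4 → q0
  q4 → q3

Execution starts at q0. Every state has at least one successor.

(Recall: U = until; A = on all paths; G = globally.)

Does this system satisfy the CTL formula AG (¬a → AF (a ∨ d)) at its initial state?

Holds

States satisfying ¬a → AF (a ∨ d): {q0, q1, q2, q3, q4}.
States satisfying AG (¬a → AF (a ∨ d)): {q0, q1, q2, q3, q4}.
Every state reachable from q0 satisfies ¬a → AF (a ∨ d).
q0 ∈ Sat(AG (¬a → AF (a ∨ d))).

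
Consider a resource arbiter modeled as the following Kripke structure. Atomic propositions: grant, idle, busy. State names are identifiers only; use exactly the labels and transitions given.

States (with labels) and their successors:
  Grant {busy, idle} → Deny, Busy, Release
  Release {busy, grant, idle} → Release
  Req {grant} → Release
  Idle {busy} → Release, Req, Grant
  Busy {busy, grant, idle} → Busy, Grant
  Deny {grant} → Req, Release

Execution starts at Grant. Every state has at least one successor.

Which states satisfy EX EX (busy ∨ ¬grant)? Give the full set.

States satisfying EX (busy ∨ ¬grant): {Grant, Release, Req, Idle, Busy, Deny}.
States satisfying EX EX (busy ∨ ¬grant): {Grant, Release, Req, Idle, Busy, Deny}.

{Grant, Release, Req, Idle, Busy, Deny}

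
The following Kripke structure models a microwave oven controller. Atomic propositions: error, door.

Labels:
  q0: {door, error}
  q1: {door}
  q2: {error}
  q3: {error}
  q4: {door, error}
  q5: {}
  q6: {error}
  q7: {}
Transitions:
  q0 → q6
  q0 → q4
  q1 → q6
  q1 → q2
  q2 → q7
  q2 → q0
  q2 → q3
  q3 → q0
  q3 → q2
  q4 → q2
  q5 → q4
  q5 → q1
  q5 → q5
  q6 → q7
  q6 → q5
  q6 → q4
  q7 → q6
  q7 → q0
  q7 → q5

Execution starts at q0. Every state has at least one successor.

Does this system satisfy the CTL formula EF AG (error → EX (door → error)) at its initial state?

Holds

States satisfying AG (error → EX (door → error)): {q0, q1, q2, q3, q4, q5, q6, q7}.
States satisfying EF AG (error → EX (door → error)): {q0, q1, q2, q3, q4, q5, q6, q7}.
Some path from q0 reaches a state where AG (error → EX (door → error)) holds.
q0 ∈ Sat(EF AG (error → EX (door → error))).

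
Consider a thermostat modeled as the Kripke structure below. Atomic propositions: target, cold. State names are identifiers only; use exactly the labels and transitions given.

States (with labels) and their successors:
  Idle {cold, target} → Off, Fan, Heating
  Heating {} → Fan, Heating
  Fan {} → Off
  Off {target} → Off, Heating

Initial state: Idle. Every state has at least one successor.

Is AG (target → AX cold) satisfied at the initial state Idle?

States satisfying target → AX cold: {Heating, Fan}.
States satisfying AG (target → AX cold): ∅.
Idle is reachable from Idle and violates target → AX cold, so AG fails at Idle.
Idle ∉ Sat(AG (target → AX cold)).

Does not hold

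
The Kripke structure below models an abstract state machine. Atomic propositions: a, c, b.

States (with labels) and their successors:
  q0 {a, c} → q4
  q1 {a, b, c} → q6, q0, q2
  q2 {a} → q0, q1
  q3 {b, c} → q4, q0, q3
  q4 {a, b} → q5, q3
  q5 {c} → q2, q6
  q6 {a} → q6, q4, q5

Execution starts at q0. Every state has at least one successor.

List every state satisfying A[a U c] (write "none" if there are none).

States satisfying a: {q0, q1, q2, q4, q6}.
States satisfying c: {q0, q1, q3, q5}.
States satisfying A[a U c]: {q0, q1, q2, q3, q4, q5}.

{q0, q1, q2, q3, q4, q5}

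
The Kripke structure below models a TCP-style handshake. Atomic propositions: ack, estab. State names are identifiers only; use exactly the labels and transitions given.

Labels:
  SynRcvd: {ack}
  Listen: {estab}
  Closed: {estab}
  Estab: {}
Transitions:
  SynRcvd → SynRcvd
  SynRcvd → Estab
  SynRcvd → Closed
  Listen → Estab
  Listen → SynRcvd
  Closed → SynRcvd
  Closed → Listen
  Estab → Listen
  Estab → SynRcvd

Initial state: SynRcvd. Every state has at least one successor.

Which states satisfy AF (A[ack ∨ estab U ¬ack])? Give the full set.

{Listen, Closed, Estab}

States satisfying A[ack ∨ estab U ¬ack]: {Listen, Closed, Estab}.
States satisfying AF (A[ack ∨ estab U ¬ack]): {Listen, Closed, Estab}.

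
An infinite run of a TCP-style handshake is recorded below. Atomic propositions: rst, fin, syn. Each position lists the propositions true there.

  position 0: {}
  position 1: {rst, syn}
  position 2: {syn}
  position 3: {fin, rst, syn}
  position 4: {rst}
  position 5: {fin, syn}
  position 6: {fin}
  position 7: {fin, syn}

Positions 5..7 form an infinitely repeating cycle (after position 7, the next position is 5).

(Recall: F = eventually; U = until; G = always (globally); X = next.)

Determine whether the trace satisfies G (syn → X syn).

No

syn → X syn must hold at every position from 0 onward. It fails at position 3, so G (syn → X syn) is false.
Positions where syn holds: 1, 2, 3, 5, 7.
Check X syn at each: 1→ok, 2→ok, 3→fails, 5→fails, 7→ok.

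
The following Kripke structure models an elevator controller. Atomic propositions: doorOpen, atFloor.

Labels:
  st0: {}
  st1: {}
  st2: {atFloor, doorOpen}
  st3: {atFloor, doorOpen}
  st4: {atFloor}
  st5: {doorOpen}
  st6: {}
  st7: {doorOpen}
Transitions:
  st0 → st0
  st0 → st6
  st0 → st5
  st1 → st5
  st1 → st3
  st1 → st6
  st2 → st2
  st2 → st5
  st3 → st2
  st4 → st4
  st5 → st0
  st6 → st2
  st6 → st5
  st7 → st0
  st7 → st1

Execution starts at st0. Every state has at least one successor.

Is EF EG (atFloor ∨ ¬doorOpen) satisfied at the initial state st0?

Yes

States satisfying EG (atFloor ∨ ¬doorOpen): {st0, st1, st2, st3, st4, st6}.
States satisfying EF EG (atFloor ∨ ¬doorOpen): {st0, st1, st2, st3, st4, st5, st6, st7}.
Some path from st0 reaches a state where EG (atFloor ∨ ¬doorOpen) holds.
st0 ∈ Sat(EF EG (atFloor ∨ ¬doorOpen)).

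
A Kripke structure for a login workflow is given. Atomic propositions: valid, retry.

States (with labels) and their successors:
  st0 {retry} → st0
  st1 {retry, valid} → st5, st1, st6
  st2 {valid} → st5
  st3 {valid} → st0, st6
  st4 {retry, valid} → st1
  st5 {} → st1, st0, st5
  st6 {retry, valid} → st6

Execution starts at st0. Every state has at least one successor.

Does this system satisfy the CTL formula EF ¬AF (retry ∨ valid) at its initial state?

States satisfying ¬AF (retry ∨ valid): {st5}.
States satisfying EF ¬AF (retry ∨ valid): {st1, st2, st4, st5}.
No suitable path/successor from st0 witnesses the formula.
st0 ∉ Sat(EF ¬AF (retry ∨ valid)).

Violated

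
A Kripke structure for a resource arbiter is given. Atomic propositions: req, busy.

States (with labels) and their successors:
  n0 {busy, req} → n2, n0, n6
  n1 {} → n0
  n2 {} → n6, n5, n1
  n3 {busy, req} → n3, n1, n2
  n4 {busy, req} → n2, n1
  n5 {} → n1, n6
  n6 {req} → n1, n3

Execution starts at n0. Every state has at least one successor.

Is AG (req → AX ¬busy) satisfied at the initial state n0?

States satisfying req → AX ¬busy: {n1, n2, n4, n5}.
States satisfying AG (req → AX ¬busy): ∅.
n0 is reachable from n0 and violates req → AX ¬busy, so AG fails at n0.
n0 ∉ Sat(AG (req → AX ¬busy)).

No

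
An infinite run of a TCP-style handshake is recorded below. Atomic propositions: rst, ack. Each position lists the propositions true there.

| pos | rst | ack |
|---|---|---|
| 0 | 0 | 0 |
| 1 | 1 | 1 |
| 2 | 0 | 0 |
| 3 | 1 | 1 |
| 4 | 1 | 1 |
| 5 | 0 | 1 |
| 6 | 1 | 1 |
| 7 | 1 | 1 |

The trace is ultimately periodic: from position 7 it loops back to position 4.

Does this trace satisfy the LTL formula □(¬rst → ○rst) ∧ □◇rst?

¬rst → ○rst holds at every position 0..7, and those are all positions ever visited, so □(¬rst → ○rst) holds.
Positions where ¬rst holds: 0, 2, 5.
Check ○rst at each: 0→ok, 2→ok, 5→ok.
◇rst holds at every position 0..7, and those are all positions ever visited, so □◇rst holds.
At position 0: □(¬rst → ○rst) is true; □◇rst is true; so □(¬rst → ○rst) ∧ □◇rst is true.

Satisfied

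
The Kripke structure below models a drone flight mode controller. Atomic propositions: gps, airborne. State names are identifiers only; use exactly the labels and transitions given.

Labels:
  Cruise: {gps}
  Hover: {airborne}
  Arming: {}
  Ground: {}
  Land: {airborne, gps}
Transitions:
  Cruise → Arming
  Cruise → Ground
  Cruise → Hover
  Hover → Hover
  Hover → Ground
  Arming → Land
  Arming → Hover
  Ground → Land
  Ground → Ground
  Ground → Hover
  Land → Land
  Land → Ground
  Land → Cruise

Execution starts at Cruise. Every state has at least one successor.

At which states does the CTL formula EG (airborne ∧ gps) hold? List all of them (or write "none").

{Land}

States satisfying airborne ∧ gps: {Land}.
States satisfying EG (airborne ∧ gps): {Land}.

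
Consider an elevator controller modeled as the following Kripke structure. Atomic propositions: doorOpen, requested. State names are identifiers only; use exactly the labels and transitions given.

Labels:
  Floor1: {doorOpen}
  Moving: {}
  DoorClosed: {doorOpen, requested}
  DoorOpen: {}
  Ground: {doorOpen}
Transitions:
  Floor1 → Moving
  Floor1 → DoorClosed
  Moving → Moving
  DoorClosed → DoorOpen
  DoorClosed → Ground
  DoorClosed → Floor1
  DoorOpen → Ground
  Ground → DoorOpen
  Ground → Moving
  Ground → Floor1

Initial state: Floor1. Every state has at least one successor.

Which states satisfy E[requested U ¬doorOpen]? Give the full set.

States satisfying requested: {DoorClosed}.
States satisfying ¬doorOpen: {Moving, DoorOpen}.
States satisfying E[requested U ¬doorOpen]: {Moving, DoorClosed, DoorOpen}.

{Moving, DoorClosed, DoorOpen}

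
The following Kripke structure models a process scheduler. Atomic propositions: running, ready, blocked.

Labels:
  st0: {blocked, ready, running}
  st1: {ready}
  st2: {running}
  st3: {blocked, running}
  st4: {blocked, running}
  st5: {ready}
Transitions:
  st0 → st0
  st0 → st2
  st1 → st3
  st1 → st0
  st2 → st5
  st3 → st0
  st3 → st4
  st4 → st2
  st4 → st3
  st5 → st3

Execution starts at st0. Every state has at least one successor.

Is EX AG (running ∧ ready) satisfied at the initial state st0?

States satisfying AG (running ∧ ready): ∅.
States satisfying EX AG (running ∧ ready): ∅.
No suitable path/successor from st0 witnesses the formula.
st0 ∉ Sat(EX AG (running ∧ ready)).

Violated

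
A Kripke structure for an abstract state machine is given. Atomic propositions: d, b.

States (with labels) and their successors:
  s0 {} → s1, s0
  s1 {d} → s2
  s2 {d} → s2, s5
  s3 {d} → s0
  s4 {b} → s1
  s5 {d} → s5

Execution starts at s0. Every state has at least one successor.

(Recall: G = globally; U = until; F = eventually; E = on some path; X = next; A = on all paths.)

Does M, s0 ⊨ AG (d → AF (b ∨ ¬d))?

No

States satisfying d → AF (b ∨ ¬d): {s0, s3, s4}.
States satisfying AG (d → AF (b ∨ ¬d)): ∅.
s1 is reachable from s0 and violates d → AF (b ∨ ¬d), so AG fails at s0.
s0 ∉ Sat(AG (d → AF (b ∨ ¬d))).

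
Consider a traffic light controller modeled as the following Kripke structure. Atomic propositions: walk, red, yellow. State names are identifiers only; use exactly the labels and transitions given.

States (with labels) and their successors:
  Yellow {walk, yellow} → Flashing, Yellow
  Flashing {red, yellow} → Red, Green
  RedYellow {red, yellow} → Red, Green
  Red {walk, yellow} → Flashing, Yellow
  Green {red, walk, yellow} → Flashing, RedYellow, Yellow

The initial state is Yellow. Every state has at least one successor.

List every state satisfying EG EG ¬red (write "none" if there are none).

{Yellow, Red}

States satisfying EG ¬red: {Yellow, Red}.
States satisfying EG EG ¬red: {Yellow, Red}.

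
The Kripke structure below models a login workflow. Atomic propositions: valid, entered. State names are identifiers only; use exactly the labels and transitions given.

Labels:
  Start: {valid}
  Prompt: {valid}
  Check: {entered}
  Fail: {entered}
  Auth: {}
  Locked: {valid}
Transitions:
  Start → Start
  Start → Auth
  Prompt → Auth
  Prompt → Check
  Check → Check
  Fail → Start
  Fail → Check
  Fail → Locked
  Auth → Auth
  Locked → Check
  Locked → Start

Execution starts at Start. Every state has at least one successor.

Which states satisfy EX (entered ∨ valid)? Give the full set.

States satisfying entered ∨ valid: {Start, Prompt, Check, Fail, Locked}.
States satisfying EX (entered ∨ valid): {Start, Prompt, Check, Fail, Locked}.

{Start, Prompt, Check, Fail, Locked}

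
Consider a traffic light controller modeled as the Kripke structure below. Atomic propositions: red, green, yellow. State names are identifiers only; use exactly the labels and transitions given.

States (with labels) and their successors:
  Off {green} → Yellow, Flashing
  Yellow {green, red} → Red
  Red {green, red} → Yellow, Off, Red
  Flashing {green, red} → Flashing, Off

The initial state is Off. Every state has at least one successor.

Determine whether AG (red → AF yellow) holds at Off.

Does not hold

States satisfying red → AF yellow: {Off}.
States satisfying AG (red → AF yellow): ∅.
Flashing is reachable from Off and violates red → AF yellow, so AG fails at Off.
Off ∉ Sat(AG (red → AF yellow)).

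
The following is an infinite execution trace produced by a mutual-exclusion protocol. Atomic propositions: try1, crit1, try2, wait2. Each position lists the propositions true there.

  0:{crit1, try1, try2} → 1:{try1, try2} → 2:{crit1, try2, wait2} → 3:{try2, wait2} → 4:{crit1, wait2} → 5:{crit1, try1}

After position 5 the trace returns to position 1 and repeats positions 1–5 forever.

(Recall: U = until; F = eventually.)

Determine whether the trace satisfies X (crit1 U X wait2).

The position after 0 is 1; crit1 U X wait2 is true there.

Holds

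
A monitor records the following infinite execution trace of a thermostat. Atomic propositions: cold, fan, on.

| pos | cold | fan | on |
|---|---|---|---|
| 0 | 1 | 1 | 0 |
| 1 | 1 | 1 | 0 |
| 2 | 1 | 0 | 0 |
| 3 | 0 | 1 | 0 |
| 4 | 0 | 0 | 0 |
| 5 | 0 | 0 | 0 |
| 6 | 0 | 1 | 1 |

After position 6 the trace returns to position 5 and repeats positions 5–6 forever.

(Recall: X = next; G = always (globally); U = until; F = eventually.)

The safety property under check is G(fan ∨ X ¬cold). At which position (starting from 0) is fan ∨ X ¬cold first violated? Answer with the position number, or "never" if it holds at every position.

fan ∨ X ¬cold holds at every position 0..6, and those are all the positions the trace ever visits, so the invariant G(fan ∨ X ¬cold) is never violated.

never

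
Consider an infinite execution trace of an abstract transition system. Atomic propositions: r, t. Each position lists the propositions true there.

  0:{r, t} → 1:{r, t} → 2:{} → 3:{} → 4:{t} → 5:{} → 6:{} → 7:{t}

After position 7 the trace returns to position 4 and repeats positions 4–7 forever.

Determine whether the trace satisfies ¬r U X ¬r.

Violated

Walking from position 0: at position 0, X ¬r has not yet held and ¬r fails, so ¬r U X ¬r is false.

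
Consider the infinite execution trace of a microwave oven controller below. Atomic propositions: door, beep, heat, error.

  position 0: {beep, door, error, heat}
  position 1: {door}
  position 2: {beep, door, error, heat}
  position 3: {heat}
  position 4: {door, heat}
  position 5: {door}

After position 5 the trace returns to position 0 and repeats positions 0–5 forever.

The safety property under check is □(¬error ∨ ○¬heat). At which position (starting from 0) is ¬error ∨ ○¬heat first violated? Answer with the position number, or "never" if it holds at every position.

2

Check ¬error ∨ ○¬heat at each position in order: 0 ✓, 1 ✓.
At position 2 the labels are {beep, door, error, heat} and the next position 3 has {heat}, so ¬error ∨ ○¬heat is false there. This is the first violation.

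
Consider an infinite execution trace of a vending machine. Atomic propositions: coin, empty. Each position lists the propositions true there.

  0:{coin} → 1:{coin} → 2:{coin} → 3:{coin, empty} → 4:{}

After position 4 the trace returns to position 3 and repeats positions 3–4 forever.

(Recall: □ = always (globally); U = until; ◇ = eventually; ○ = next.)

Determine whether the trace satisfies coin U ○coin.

Walking from position 0: ○coin first holds at position 0, and coin holds at every earlier position along the way, so coin U ○coin holds.

Yes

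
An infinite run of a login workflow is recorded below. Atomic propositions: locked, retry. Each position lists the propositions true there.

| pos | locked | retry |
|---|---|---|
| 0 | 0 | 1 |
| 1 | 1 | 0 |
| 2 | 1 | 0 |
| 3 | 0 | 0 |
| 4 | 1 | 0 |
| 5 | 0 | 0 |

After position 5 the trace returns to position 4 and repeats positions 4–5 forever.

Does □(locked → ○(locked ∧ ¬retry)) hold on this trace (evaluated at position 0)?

locked → ○(locked ∧ ¬retry) must hold at every position from 0 onward. It fails at position 2, so □(locked → ○(locked ∧ ¬retry)) is false.
Positions where locked holds: 1, 2, 4.
Check ○(locked ∧ ¬retry) at each: 1→ok, 2→fails, 4→fails.

No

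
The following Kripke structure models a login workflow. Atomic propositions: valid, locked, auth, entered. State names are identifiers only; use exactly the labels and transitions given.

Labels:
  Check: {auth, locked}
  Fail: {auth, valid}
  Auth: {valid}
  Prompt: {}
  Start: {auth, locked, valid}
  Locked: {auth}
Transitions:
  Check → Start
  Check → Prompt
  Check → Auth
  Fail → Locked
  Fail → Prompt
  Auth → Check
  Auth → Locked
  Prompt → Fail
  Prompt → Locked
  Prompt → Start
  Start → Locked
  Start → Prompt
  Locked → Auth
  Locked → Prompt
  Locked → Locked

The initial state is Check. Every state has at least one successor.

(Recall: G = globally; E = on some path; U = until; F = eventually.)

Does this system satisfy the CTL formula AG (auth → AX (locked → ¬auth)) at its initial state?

No

States satisfying auth → AX (locked → ¬auth): {Fail, Auth, Prompt, Start, Locked}.
States satisfying AG (auth → AX (locked → ¬auth)): ∅.
Check is reachable from Check and violates auth → AX (locked → ¬auth), so AG fails at Check.
Check ∉ Sat(AG (auth → AX (locked → ¬auth))).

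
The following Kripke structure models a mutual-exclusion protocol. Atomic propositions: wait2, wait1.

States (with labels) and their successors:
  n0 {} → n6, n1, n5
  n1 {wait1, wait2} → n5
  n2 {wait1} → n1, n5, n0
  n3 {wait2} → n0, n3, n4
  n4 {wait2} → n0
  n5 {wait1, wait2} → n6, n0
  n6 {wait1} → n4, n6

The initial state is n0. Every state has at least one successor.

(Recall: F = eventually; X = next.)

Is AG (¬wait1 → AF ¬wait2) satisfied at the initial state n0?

States satisfying ¬wait1 → AF ¬wait2: {n0, n1, n2, n4, n5, n6}.
States satisfying AG (¬wait1 → AF ¬wait2): {n0, n1, n2, n4, n5, n6}.
Every state reachable from n0 satisfies ¬wait1 → AF ¬wait2.
n0 ∈ Sat(AG (¬wait1 → AF ¬wait2)).

Yes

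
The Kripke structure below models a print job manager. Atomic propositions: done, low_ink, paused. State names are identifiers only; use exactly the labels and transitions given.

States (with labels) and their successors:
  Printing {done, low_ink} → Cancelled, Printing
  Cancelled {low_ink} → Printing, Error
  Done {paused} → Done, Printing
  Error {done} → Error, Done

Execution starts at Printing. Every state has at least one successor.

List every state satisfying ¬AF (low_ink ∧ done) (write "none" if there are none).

States satisfying low_ink ∧ done: {Printing}.
States satisfying AF (low_ink ∧ done): {Printing}.
States satisfying ¬AF (low_ink ∧ done): {Cancelled, Done, Error}.

{Cancelled, Done, Error}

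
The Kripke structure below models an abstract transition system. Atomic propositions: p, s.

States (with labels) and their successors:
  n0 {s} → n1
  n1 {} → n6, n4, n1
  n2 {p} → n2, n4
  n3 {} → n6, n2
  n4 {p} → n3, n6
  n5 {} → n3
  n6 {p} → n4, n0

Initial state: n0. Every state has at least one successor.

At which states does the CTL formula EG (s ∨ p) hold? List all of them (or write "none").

{n2, n4, n6}

States satisfying s ∨ p: {n0, n2, n4, n6}.
States satisfying EG (s ∨ p): {n2, n4, n6}.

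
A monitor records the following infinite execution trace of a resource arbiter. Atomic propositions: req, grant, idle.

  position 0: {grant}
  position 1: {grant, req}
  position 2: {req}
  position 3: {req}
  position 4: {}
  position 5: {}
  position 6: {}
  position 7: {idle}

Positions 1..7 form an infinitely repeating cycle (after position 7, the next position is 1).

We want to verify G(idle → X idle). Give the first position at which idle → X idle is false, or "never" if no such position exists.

Check idle → X idle at each position in order: 0 ✓, 1 ✓, 2 ✓, 3 ✓, 4 ✓, 5 ✓, 6 ✓.
At position 7 the labels are {idle} and the next position 1 has {grant, req}, so idle → X idle is false there. This is the first violation.

7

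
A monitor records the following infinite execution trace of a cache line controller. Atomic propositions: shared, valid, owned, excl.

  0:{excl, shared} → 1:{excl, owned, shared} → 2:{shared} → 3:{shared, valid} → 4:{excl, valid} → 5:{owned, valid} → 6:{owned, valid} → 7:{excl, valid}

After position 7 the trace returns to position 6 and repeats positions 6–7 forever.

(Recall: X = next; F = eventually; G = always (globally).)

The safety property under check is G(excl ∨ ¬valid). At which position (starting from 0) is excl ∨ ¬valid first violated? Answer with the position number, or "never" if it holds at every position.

3

Check excl ∨ ¬valid at each position in order: 0 ✓, 1 ✓, 2 ✓.
At position 3 the labels are {shared, valid}, so excl ∨ ¬valid is false there. This is the first violation.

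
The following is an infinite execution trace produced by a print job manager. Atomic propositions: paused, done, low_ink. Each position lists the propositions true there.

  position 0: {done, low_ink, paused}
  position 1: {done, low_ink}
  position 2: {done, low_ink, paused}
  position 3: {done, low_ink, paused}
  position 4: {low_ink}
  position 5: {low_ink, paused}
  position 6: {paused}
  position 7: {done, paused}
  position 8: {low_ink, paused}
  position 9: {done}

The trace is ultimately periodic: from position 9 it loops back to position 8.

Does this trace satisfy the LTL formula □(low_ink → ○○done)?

low_ink → ○○done must hold at every position from 0 onward. It fails at position 2, so □(low_ink → ○○done) is false.
Positions where low_ink holds: 0, 1, 2, 3, 4, 5, 8.
Check ○○done at each: 0→ok, 1→ok, 2→fails, 3→fails, 4→fails, 5→ok, 8→fails.

Does not hold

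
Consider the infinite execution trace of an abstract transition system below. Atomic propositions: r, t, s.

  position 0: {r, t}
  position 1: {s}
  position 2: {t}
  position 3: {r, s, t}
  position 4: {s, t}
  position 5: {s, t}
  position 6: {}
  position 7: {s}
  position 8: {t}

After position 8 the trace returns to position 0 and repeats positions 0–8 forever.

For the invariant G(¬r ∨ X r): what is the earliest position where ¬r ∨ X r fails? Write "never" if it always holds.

0

At position 0 the labels are {r, t} and the next position 1 has {s}, so ¬r ∨ X r is false there. This is the first violation.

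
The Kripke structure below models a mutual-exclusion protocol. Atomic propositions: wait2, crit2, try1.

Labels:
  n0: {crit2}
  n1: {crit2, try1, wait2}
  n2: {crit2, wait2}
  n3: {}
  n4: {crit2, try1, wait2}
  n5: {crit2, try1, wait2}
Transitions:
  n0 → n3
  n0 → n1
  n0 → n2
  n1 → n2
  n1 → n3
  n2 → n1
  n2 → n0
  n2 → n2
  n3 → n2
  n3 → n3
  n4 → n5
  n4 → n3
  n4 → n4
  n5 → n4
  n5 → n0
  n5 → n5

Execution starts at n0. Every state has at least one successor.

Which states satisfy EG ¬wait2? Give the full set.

States satisfying ¬wait2: {n0, n3}.
States satisfying EG ¬wait2: {n0, n3}.

{n0, n3}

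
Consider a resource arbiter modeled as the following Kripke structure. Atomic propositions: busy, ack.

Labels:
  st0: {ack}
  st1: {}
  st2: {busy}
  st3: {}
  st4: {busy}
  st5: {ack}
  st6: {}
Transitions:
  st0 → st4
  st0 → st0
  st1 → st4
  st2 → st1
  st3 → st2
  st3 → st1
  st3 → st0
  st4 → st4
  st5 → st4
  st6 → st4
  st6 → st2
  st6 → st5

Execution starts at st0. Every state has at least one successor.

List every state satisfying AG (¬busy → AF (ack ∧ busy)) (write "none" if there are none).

States satisfying ¬busy → AF (ack ∧ busy): {st2, st4}.
States satisfying AG (¬busy → AF (ack ∧ busy)): {st4}.

{st4}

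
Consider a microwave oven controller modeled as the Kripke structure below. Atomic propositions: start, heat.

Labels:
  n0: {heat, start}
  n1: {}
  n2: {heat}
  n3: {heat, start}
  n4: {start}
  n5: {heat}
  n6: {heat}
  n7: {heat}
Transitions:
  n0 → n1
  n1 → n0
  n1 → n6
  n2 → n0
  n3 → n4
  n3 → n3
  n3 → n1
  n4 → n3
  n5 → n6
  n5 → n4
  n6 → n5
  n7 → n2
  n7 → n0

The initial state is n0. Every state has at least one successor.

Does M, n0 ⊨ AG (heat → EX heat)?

States satisfying heat → EX heat: {n1, n2, n3, n4, n5, n6, n7}.
States satisfying AG (heat → EX heat): ∅.
n0 is reachable from n0 and violates heat → EX heat, so AG fails at n0.
n0 ∉ Sat(AG (heat → EX heat)).

No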